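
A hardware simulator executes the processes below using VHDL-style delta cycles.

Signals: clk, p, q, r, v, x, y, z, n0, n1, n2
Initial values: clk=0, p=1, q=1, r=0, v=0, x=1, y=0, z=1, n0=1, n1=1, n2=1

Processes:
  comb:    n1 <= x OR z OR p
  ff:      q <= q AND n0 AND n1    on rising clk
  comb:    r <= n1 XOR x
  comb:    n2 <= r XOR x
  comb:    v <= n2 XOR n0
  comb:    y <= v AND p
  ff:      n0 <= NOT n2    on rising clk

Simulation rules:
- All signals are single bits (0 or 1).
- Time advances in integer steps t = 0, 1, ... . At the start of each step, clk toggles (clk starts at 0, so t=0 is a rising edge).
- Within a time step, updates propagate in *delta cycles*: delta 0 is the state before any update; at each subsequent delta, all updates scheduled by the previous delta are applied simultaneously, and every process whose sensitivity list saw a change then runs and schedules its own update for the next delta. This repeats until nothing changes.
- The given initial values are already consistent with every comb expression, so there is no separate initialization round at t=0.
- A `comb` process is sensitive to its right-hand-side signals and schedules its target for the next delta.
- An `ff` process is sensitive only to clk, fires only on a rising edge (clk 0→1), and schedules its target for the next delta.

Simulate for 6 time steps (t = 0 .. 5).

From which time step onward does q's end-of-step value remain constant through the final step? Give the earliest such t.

[bits: n0,p,y,clk,z,q,v,n2,x,r,n1]
t=0: Δ0=11001101101 Δ1=11011101101 Δ2=01011101101 Δ3=01011111101 Δ4=01111111101 | 4Δ
t=1: Δ0=01111111101 Δ1=01101111101 | 1Δ
t=2: Δ0=01101111101 Δ1=01111111101 Δ2=01111011101 | 2Δ
t=3: Δ0=01111011101 Δ1=01101011101 | 1Δ
t=4: Δ0=01101011101 Δ1=01111011101 | 1Δ
t=5: Δ0=01111011101 Δ1=01101011101 | 1Δ

2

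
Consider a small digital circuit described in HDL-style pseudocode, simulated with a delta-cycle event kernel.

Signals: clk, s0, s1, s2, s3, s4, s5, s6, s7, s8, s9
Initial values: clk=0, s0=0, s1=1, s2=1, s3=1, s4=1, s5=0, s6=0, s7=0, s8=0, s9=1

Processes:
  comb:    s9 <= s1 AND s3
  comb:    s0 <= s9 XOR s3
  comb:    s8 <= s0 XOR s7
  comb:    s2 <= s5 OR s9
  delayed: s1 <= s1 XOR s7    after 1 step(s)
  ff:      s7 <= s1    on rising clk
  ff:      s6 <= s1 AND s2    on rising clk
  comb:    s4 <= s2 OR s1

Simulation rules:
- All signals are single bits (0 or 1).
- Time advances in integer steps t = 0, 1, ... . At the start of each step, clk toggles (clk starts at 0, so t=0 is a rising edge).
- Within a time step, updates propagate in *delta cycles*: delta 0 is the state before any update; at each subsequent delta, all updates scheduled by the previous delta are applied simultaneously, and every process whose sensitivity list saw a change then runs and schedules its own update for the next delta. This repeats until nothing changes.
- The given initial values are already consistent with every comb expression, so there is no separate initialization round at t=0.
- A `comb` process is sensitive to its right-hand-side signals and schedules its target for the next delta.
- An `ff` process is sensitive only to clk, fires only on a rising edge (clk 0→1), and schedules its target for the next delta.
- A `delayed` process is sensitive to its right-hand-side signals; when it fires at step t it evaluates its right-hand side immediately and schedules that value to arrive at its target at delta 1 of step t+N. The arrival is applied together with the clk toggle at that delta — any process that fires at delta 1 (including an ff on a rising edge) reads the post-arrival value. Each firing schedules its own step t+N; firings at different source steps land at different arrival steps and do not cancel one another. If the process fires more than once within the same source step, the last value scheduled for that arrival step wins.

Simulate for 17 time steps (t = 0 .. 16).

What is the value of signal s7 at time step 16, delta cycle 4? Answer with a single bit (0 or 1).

t0.Δ0 s8=0 s5=0 s9=1 s2=1 clk=0 s7=0 s1=1 s4=1 s0=0 s6=0 s3=1
t0.Δ1 s8=0 s5=0 s9=1 s2=1 clk=1 s7=0 s1=1 s4=1 s0=0 s6=0 s3=1
t0.Δ2 s8=0 s5=0 s9=1 s2=1 clk=1 s7=1 s1=1 s4=1 s0=0 s6=1 s3=1
t0.Δ3 s8=1 s5=0 s9=1 s2=1 clk=1 s7=1 s1=1 s4=1 s0=0 s6=1 s3=1
t1.Δ0 s8=1 s5=0 s9=1 s2=1 clk=1 s7=1 s1=1 s4=1 s0=0 s6=1 s3=1
t1.Δ1 s8=1 s5=0 s9=1 s2=1 clk=0 s7=1 s1=0 s4=1 s0=0 s6=1 s3=1
t1.Δ2 s8=1 s5=0 s9=0 s2=1 clk=0 s7=1 s1=0 s4=1 s0=0 s6=1 s3=1
t1.Δ3 s8=1 s5=0 s9=0 s2=0 clk=0 s7=1 s1=0 s4=1 s0=1 s6=1 s3=1
t1.Δ4 s8=0 s5=0 s9=0 s2=0 clk=0 s7=1 s1=0 s4=0 s0=1 s6=1 s3=1
t2.Δ0 s8=0 s5=0 s9=0 s2=0 clk=0 s7=1 s1=0 s4=0 s0=1 s6=1 s3=1
t2.Δ1 s8=0 s5=0 s9=0 s2=0 clk=1 s7=1 s1=1 s4=0 s0=1 s6=1 s3=1
t2.Δ2 s8=0 s5=0 s9=1 s2=0 clk=1 s7=1 s1=1 s4=1 s0=1 s6=0 s3=1
t2.Δ3 s8=0 s5=0 s9=1 s2=1 clk=1 s7=1 s1=1 s4=1 s0=0 s6=0 s3=1
t2.Δ4 s8=1 s5=0 s9=1 s2=1 clk=1 s7=1 s1=1 s4=1 s0=0 s6=0 s3=1
t3.Δ0 s8=1 s5=0 s9=1 s2=1 clk=1 s7=1 s1=1 s4=1 s0=0 s6=0 s3=1
t3.Δ1 s8=1 s5=0 s9=1 s2=1 clk=0 s7=1 s1=0 s4=1 s0=0 s6=0 s3=1
t3.Δ2 s8=1 s5=0 s9=0 s2=1 clk=0 s7=1 s1=0 s4=1 s0=0 s6=0 s3=1
t3.Δ3 s8=1 s5=0 s9=0 s2=0 clk=0 s7=1 s1=0 s4=1 s0=1 s6=0 s3=1
t3.Δ4 s8=0 s5=0 s9=0 s2=0 clk=0 s7=1 s1=0 s4=0 s0=1 s6=0 s3=1
t4.Δ0 s8=0 s5=0 s9=0 s2=0 clk=0 s7=1 s1=0 s4=0 s0=1 s6=0 s3=1
t4.Δ1 s8=0 s5=0 s9=0 s2=0 clk=1 s7=1 s1=1 s4=0 s0=1 s6=0 s3=1
t4.Δ2 s8=0 s5=0 s9=1 s2=0 clk=1 s7=1 s1=1 s4=1 s0=1 s6=0 s3=1
t4.Δ3 s8=0 s5=0 s9=1 s2=1 clk=1 s7=1 s1=1 s4=1 s0=0 s6=0 s3=1
t4.Δ4 s8=1 s5=0 s9=1 s2=1 clk=1 s7=1 s1=1 s4=1 s0=0 s6=0 s3=1
t5.Δ0 s8=1 s5=0 s9=1 s2=1 clk=1 s7=1 s1=1 s4=1 s0=0 s6=0 s3=1
t5.Δ1 s8=1 s5=0 s9=1 s2=1 clk=0 s7=1 s1=0 s4=1 s0=0 s6=0 s3=1
t5.Δ2 s8=1 s5=0 s9=0 s2=1 clk=0 s7=1 s1=0 s4=1 s0=0 s6=0 s3=1
t5.Δ3 s8=1 s5=0 s9=0 s2=0 clk=0 s7=1 s1=0 s4=1 s0=1 s6=0 s3=1
t5.Δ4 s8=0 s5=0 s9=0 s2=0 clk=0 s7=1 s1=0 s4=0 s0=1 s6=0 s3=1
t6.Δ0 s8=0 s5=0 s9=0 s2=0 clk=0 s7=1 s1=0 s4=0 s0=1 s6=0 s3=1
t6.Δ1 s8=0 s5=0 s9=0 s2=0 clk=1 s7=1 s1=1 s4=0 s0=1 s6=0 s3=1
t6.Δ2 s8=0 s5=0 s9=1 s2=0 clk=1 s7=1 s1=1 s4=1 s0=1 s6=0 s3=1
t6.Δ3 s8=0 s5=0 s9=1 s2=1 clk=1 s7=1 s1=1 s4=1 s0=0 s6=0 s3=1
t6.Δ4 s8=1 s5=0 s9=1 s2=1 clk=1 s7=1 s1=1 s4=1 s0=0 s6=0 s3=1
t7.Δ0 s8=1 s5=0 s9=1 s2=1 clk=1 s7=1 s1=1 s4=1 s0=0 s6=0 s3=1
t7.Δ1 s8=1 s5=0 s9=1 s2=1 clk=0 s7=1 s1=0 s4=1 s0=0 s6=0 s3=1
t7.Δ2 s8=1 s5=0 s9=0 s2=1 clk=0 s7=1 s1=0 s4=1 s0=0 s6=0 s3=1
t7.Δ3 s8=1 s5=0 s9=0 s2=0 clk=0 s7=1 s1=0 s4=1 s0=1 s6=0 s3=1
t7.Δ4 s8=0 s5=0 s9=0 s2=0 clk=0 s7=1 s1=0 s4=0 s0=1 s6=0 s3=1
t8.Δ0 s8=0 s5=0 s9=0 s2=0 clk=0 s7=1 s1=0 s4=0 s0=1 s6=0 s3=1
t8.Δ1 s8=0 s5=0 s9=0 s2=0 clk=1 s7=1 s1=1 s4=0 s0=1 s6=0 s3=1
t8.Δ2 s8=0 s5=0 s9=1 s2=0 clk=1 s7=1 s1=1 s4=1 s0=1 s6=0 s3=1
t8.Δ3 s8=0 s5=0 s9=1 s2=1 clk=1 s7=1 s1=1 s4=1 s0=0 s6=0 s3=1
t8.Δ4 s8=1 s5=0 s9=1 s2=1 clk=1 s7=1 s1=1 s4=1 s0=0 s6=0 s3=1
t9.Δ0 s8=1 s5=0 s9=1 s2=1 clk=1 s7=1 s1=1 s4=1 s0=0 s6=0 s3=1
t9.Δ1 s8=1 s5=0 s9=1 s2=1 clk=0 s7=1 s1=0 s4=1 s0=0 s6=0 s3=1
t9.Δ2 s8=1 s5=0 s9=0 s2=1 clk=0 s7=1 s1=0 s4=1 s0=0 s6=0 s3=1
t9.Δ3 s8=1 s5=0 s9=0 s2=0 clk=0 s7=1 s1=0 s4=1 s0=1 s6=0 s3=1
t9.Δ4 s8=0 s5=0 s9=0 s2=0 clk=0 s7=1 s1=0 s4=0 s0=1 s6=0 s3=1
t10.Δ0 s8=0 s5=0 s9=0 s2=0 clk=0 s7=1 s1=0 s4=0 s0=1 s6=0 s3=1
t10.Δ1 s8=0 s5=0 s9=0 s2=0 clk=1 s7=1 s1=1 s4=0 s0=1 s6=0 s3=1
t10.Δ2 s8=0 s5=0 s9=1 s2=0 clk=1 s7=1 s1=1 s4=1 s0=1 s6=0 s3=1
t10.Δ3 s8=0 s5=0 s9=1 s2=1 clk=1 s7=1 s1=1 s4=1 s0=0 s6=0 s3=1
t10.Δ4 s8=1 s5=0 s9=1 s2=1 clk=1 s7=1 s1=1 s4=1 s0=0 s6=0 s3=1
t11.Δ0 s8=1 s5=0 s9=1 s2=1 clk=1 s7=1 s1=1 s4=1 s0=0 s6=0 s3=1
t11.Δ1 s8=1 s5=0 s9=1 s2=1 clk=0 s7=1 s1=0 s4=1 s0=0 s6=0 s3=1
t11.Δ2 s8=1 s5=0 s9=0 s2=1 clk=0 s7=1 s1=0 s4=1 s0=0 s6=0 s3=1
t11.Δ3 s8=1 s5=0 s9=0 s2=0 clk=0 s7=1 s1=0 s4=1 s0=1 s6=0 s3=1
t11.Δ4 s8=0 s5=0 s9=0 s2=0 clk=0 s7=1 s1=0 s4=0 s0=1 s6=0 s3=1
t12.Δ0 s8=0 s5=0 s9=0 s2=0 clk=0 s7=1 s1=0 s4=0 s0=1 s6=0 s3=1
t12.Δ1 s8=0 s5=0 s9=0 s2=0 clk=1 s7=1 s1=1 s4=0 s0=1 s6=0 s3=1
t12.Δ2 s8=0 s5=0 s9=1 s2=0 clk=1 s7=1 s1=1 s4=1 s0=1 s6=0 s3=1
t12.Δ3 s8=0 s5=0 s9=1 s2=1 clk=1 s7=1 s1=1 s4=1 s0=0 s6=0 s3=1
t12.Δ4 s8=1 s5=0 s9=1 s2=1 clk=1 s7=1 s1=1 s4=1 s0=0 s6=0 s3=1
t13.Δ0 s8=1 s5=0 s9=1 s2=1 clk=1 s7=1 s1=1 s4=1 s0=0 s6=0 s3=1
t13.Δ1 s8=1 s5=0 s9=1 s2=1 clk=0 s7=1 s1=0 s4=1 s0=0 s6=0 s3=1
t13.Δ2 s8=1 s5=0 s9=0 s2=1 clk=0 s7=1 s1=0 s4=1 s0=0 s6=0 s3=1
t13.Δ3 s8=1 s5=0 s9=0 s2=0 clk=0 s7=1 s1=0 s4=1 s0=1 s6=0 s3=1
t13.Δ4 s8=0 s5=0 s9=0 s2=0 clk=0 s7=1 s1=0 s4=0 s0=1 s6=0 s3=1
t14.Δ0 s8=0 s5=0 s9=0 s2=0 clk=0 s7=1 s1=0 s4=0 s0=1 s6=0 s3=1
t14.Δ1 s8=0 s5=0 s9=0 s2=0 clk=1 s7=1 s1=1 s4=0 s0=1 s6=0 s3=1
t14.Δ2 s8=0 s5=0 s9=1 s2=0 clk=1 s7=1 s1=1 s4=1 s0=1 s6=0 s3=1
t14.Δ3 s8=0 s5=0 s9=1 s2=1 clk=1 s7=1 s1=1 s4=1 s0=0 s6=0 s3=1
t14.Δ4 s8=1 s5=0 s9=1 s2=1 clk=1 s7=1 s1=1 s4=1 s0=0 s6=0 s3=1
t15.Δ0 s8=1 s5=0 s9=1 s2=1 clk=1 s7=1 s1=1 s4=1 s0=0 s6=0 s3=1
t15.Δ1 s8=1 s5=0 s9=1 s2=1 clk=0 s7=1 s1=0 s4=1 s0=0 s6=0 s3=1
t15.Δ2 s8=1 s5=0 s9=0 s2=1 clk=0 s7=1 s1=0 s4=1 s0=0 s6=0 s3=1
t15.Δ3 s8=1 s5=0 s9=0 s2=0 clk=0 s7=1 s1=0 s4=1 s0=1 s6=0 s3=1
t15.Δ4 s8=0 s5=0 s9=0 s2=0 clk=0 s7=1 s1=0 s4=0 s0=1 s6=0 s3=1
t16.Δ0 s8=0 s5=0 s9=0 s2=0 clk=0 s7=1 s1=0 s4=0 s0=1 s6=0 s3=1
t16.Δ1 s8=0 s5=0 s9=0 s2=0 clk=1 s7=1 s1=1 s4=0 s0=1 s6=0 s3=1
t16.Δ2 s8=0 s5=0 s9=1 s2=0 clk=1 s7=1 s1=1 s4=1 s0=1 s6=0 s3=1
t16.Δ3 s8=0 s5=0 s9=1 s2=1 clk=1 s7=1 s1=1 s4=1 s0=0 s6=0 s3=1
t16.Δ4 s8=1 s5=0 s9=1 s2=1 clk=1 s7=1 s1=1 s4=1 s0=0 s6=0 s3=1

1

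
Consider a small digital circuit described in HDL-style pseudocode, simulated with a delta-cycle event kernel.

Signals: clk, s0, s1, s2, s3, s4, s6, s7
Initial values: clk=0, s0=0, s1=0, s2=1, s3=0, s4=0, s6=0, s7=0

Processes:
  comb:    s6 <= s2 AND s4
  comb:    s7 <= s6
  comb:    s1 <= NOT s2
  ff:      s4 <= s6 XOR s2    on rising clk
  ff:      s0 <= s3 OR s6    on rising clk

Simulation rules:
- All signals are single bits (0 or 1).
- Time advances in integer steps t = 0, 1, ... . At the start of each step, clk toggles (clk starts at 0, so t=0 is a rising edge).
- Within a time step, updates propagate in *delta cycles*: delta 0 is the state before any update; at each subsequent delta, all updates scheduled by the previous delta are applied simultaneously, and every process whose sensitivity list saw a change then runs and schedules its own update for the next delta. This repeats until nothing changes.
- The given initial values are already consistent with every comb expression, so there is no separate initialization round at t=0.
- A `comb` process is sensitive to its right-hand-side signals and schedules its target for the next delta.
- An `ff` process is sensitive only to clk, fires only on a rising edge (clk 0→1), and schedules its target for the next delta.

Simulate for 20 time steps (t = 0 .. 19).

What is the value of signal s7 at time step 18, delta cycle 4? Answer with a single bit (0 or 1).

0

t0.Δ0 clk=0 s7=0 s1=0 s6=0 s3=0 s4=0 s0=0 s2=1
t0.Δ1 clk=1 s7=0 s1=0 s6=0 s3=0 s4=0 s0=0 s2=1
t0.Δ2 clk=1 s7=0 s1=0 s6=0 s3=0 s4=1 s0=0 s2=1
t0.Δ3 clk=1 s7=0 s1=0 s6=1 s3=0 s4=1 s0=0 s2=1
t0.Δ4 clk=1 s7=1 s1=0 s6=1 s3=0 s4=1 s0=0 s2=1
t1.Δ0 clk=1 s7=1 s1=0 s6=1 s3=0 s4=1 s0=0 s2=1
t1.Δ1 clk=0 s7=1 s1=0 s6=1 s3=0 s4=1 s0=0 s2=1
t2.Δ0 clk=0 s7=1 s1=0 s6=1 s3=0 s4=1 s0=0 s2=1
t2.Δ1 clk=1 s7=1 s1=0 s6=1 s3=0 s4=1 s0=0 s2=1
t2.Δ2 clk=1 s7=1 s1=0 s6=1 s3=0 s4=0 s0=1 s2=1
t2.Δ3 clk=1 s7=1 s1=0 s6=0 s3=0 s4=0 s0=1 s2=1
t2.Δ4 clk=1 s7=0 s1=0 s6=0 s3=0 s4=0 s0=1 s2=1
t3.Δ0 clk=1 s7=0 s1=0 s6=0 s3=0 s4=0 s0=1 s2=1
t3.Δ1 clk=0 s7=0 s1=0 s6=0 s3=0 s4=0 s0=1 s2=1
t4.Δ0 clk=0 s7=0 s1=0 s6=0 s3=0 s4=0 s0=1 s2=1
t4.Δ1 clk=1 s7=0 s1=0 s6=0 s3=0 s4=0 s0=1 s2=1
t4.Δ2 clk=1 s7=0 s1=0 s6=0 s3=0 s4=1 s0=0 s2=1
t4.Δ3 clk=1 s7=0 s1=0 s6=1 s3=0 s4=1 s0=0 s2=1
t4.Δ4 clk=1 s7=1 s1=0 s6=1 s3=0 s4=1 s0=0 s2=1
t5.Δ0 clk=1 s7=1 s1=0 s6=1 s3=0 s4=1 s0=0 s2=1
t5.Δ1 clk=0 s7=1 s1=0 s6=1 s3=0 s4=1 s0=0 s2=1
t6.Δ0 clk=0 s7=1 s1=0 s6=1 s3=0 s4=1 s0=0 s2=1
t6.Δ1 clk=1 s7=1 s1=0 s6=1 s3=0 s4=1 s0=0 s2=1
t6.Δ2 clk=1 s7=1 s1=0 s6=1 s3=0 s4=0 s0=1 s2=1
t6.Δ3 clk=1 s7=1 s1=0 s6=0 s3=0 s4=0 s0=1 s2=1
t6.Δ4 clk=1 s7=0 s1=0 s6=0 s3=0 s4=0 s0=1 s2=1
t7.Δ0 clk=1 s7=0 s1=0 s6=0 s3=0 s4=0 s0=1 s2=1
t7.Δ1 clk=0 s7=0 s1=0 s6=0 s3=0 s4=0 s0=1 s2=1
t8.Δ0 clk=0 s7=0 s1=0 s6=0 s3=0 s4=0 s0=1 s2=1
t8.Δ1 clk=1 s7=0 s1=0 s6=0 s3=0 s4=0 s0=1 s2=1
t8.Δ2 clk=1 s7=0 s1=0 s6=0 s3=0 s4=1 s0=0 s2=1
t8.Δ3 clk=1 s7=0 s1=0 s6=1 s3=0 s4=1 s0=0 s2=1
t8.Δ4 clk=1 s7=1 s1=0 s6=1 s3=0 s4=1 s0=0 s2=1
t9.Δ0 clk=1 s7=1 s1=0 s6=1 s3=0 s4=1 s0=0 s2=1
t9.Δ1 clk=0 s7=1 s1=0 s6=1 s3=0 s4=1 s0=0 s2=1
t10.Δ0 clk=0 s7=1 s1=0 s6=1 s3=0 s4=1 s0=0 s2=1
t10.Δ1 clk=1 s7=1 s1=0 s6=1 s3=0 s4=1 s0=0 s2=1
t10.Δ2 clk=1 s7=1 s1=0 s6=1 s3=0 s4=0 s0=1 s2=1
t10.Δ3 clk=1 s7=1 s1=0 s6=0 s3=0 s4=0 s0=1 s2=1
t10.Δ4 clk=1 s7=0 s1=0 s6=0 s3=0 s4=0 s0=1 s2=1
t11.Δ0 clk=1 s7=0 s1=0 s6=0 s3=0 s4=0 s0=1 s2=1
t11.Δ1 clk=0 s7=0 s1=0 s6=0 s3=0 s4=0 s0=1 s2=1
t12.Δ0 clk=0 s7=0 s1=0 s6=0 s3=0 s4=0 s0=1 s2=1
t12.Δ1 clk=1 s7=0 s1=0 s6=0 s3=0 s4=0 s0=1 s2=1
t12.Δ2 clk=1 s7=0 s1=0 s6=0 s3=0 s4=1 s0=0 s2=1
t12.Δ3 clk=1 s7=0 s1=0 s6=1 s3=0 s4=1 s0=0 s2=1
t12.Δ4 clk=1 s7=1 s1=0 s6=1 s3=0 s4=1 s0=0 s2=1
t13.Δ0 clk=1 s7=1 s1=0 s6=1 s3=0 s4=1 s0=0 s2=1
t13.Δ1 clk=0 s7=1 s1=0 s6=1 s3=0 s4=1 s0=0 s2=1
t14.Δ0 clk=0 s7=1 s1=0 s6=1 s3=0 s4=1 s0=0 s2=1
t14.Δ1 clk=1 s7=1 s1=0 s6=1 s3=0 s4=1 s0=0 s2=1
t14.Δ2 clk=1 s7=1 s1=0 s6=1 s3=0 s4=0 s0=1 s2=1
t14.Δ3 clk=1 s7=1 s1=0 s6=0 s3=0 s4=0 s0=1 s2=1
t14.Δ4 clk=1 s7=0 s1=0 s6=0 s3=0 s4=0 s0=1 s2=1
t15.Δ0 clk=1 s7=0 s1=0 s6=0 s3=0 s4=0 s0=1 s2=1
t15.Δ1 clk=0 s7=0 s1=0 s6=0 s3=0 s4=0 s0=1 s2=1
t16.Δ0 clk=0 s7=0 s1=0 s6=0 s3=0 s4=0 s0=1 s2=1
t16.Δ1 clk=1 s7=0 s1=0 s6=0 s3=0 s4=0 s0=1 s2=1
t16.Δ2 clk=1 s7=0 s1=0 s6=0 s3=0 s4=1 s0=0 s2=1
t16.Δ3 clk=1 s7=0 s1=0 s6=1 s3=0 s4=1 s0=0 s2=1
t16.Δ4 clk=1 s7=1 s1=0 s6=1 s3=0 s4=1 s0=0 s2=1
t17.Δ0 clk=1 s7=1 s1=0 s6=1 s3=0 s4=1 s0=0 s2=1
t17.Δ1 clk=0 s7=1 s1=0 s6=1 s3=0 s4=1 s0=0 s2=1
t18.Δ0 clk=0 s7=1 s1=0 s6=1 s3=0 s4=1 s0=0 s2=1
t18.Δ1 clk=1 s7=1 s1=0 s6=1 s3=0 s4=1 s0=0 s2=1
t18.Δ2 clk=1 s7=1 s1=0 s6=1 s3=0 s4=0 s0=1 s2=1
t18.Δ3 clk=1 s7=1 s1=0 s6=0 s3=0 s4=0 s0=1 s2=1
t18.Δ4 clk=1 s7=0 s1=0 s6=0 s3=0 s4=0 s0=1 s2=1
t19.Δ0 clk=1 s7=0 s1=0 s6=0 s3=0 s4=0 s0=1 s2=1
t19.Δ1 clk=0 s7=0 s1=0 s6=0 s3=0 s4=0 s0=1 s2=1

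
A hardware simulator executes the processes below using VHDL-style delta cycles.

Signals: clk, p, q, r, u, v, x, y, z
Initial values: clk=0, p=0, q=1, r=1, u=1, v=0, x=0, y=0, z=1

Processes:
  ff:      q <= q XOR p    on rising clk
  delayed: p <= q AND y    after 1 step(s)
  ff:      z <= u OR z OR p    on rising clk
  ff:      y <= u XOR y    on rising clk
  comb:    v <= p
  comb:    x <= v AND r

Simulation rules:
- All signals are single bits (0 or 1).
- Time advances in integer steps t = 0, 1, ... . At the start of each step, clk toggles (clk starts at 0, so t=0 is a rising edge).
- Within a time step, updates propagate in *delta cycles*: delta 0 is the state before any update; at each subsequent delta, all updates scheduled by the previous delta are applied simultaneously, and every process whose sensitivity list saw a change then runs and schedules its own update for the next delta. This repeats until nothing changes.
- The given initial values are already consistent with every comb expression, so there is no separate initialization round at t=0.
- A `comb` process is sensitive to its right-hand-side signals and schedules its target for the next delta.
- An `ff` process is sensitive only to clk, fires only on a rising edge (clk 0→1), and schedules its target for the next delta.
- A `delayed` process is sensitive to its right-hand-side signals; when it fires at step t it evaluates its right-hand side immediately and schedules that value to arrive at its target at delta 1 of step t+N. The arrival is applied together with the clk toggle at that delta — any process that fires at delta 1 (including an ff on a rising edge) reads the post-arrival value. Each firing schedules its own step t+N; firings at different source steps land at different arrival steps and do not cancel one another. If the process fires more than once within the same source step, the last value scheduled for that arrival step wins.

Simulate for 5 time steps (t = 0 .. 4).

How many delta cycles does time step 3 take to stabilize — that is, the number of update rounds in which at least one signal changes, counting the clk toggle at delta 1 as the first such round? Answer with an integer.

3

t0.Δ0 x=0 y=0 r=1 u=1 z=1 p=0 clk=0 v=0 q=1
t0.Δ1 x=0 y=0 r=1 u=1 z=1 p=0 clk=1 v=0 q=1
t0.Δ2 x=0 y=1 r=1 u=1 z=1 p=0 clk=1 v=0 q=1
t1.Δ0 x=0 y=1 r=1 u=1 z=1 p=0 clk=1 v=0 q=1
t1.Δ1 x=0 y=1 r=1 u=1 z=1 p=1 clk=0 v=0 q=1
t1.Δ2 x=0 y=1 r=1 u=1 z=1 p=1 clk=0 v=1 q=1
t1.Δ3 x=1 y=1 r=1 u=1 z=1 p=1 clk=0 v=1 q=1
t2.Δ0 x=1 y=1 r=1 u=1 z=1 p=1 clk=0 v=1 q=1
t2.Δ1 x=1 y=1 r=1 u=1 z=1 p=1 clk=1 v=1 q=1
t2.Δ2 x=1 y=0 r=1 u=1 z=1 p=1 clk=1 v=1 q=0
t3.Δ0 x=1 y=0 r=1 u=1 z=1 p=1 clk=1 v=1 q=0
t3.Δ1 x=1 y=0 r=1 u=1 z=1 p=0 clk=0 v=1 q=0
t3.Δ2 x=1 y=0 r=1 u=1 z=1 p=0 clk=0 v=0 q=0
t3.Δ3 x=0 y=0 r=1 u=1 z=1 p=0 clk=0 v=0 q=0
t4.Δ0 x=0 y=0 r=1 u=1 z=1 p=0 clk=0 v=0 q=0
t4.Δ1 x=0 y=0 r=1 u=1 z=1 p=0 clk=1 v=0 q=0
t4.Δ2 x=0 y=1 r=1 u=1 z=1 p=0 clk=1 v=0 q=0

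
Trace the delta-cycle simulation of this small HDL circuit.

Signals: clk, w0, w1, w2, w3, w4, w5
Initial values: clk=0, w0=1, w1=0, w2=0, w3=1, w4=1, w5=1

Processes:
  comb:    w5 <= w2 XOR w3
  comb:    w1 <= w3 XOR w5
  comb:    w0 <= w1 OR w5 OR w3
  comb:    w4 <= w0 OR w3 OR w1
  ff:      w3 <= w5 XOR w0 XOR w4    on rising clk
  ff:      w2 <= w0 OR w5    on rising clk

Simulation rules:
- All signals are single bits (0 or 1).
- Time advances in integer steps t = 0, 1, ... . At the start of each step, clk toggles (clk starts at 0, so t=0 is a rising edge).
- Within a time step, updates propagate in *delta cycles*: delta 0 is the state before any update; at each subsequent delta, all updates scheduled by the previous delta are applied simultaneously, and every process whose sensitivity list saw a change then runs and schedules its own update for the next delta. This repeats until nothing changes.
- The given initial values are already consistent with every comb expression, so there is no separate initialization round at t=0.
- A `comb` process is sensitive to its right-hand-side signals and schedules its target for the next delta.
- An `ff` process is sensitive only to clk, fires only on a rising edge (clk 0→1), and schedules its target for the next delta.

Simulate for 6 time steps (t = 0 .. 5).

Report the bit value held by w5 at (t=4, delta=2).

1

t=0 Δ0: w3=1 w2=0 w0=1 w4=1 clk=0 w5=1 w1=0
  Δ1: clk:0→1
  Δ2: w2:0→1
  Δ3: w5:1→0
  Δ4: w1:0→1
  (4Δ to stable)
t=1 Δ0: w3=1 w2=1 w0=1 w4=1 clk=1 w5=0 w1=1
  Δ1: clk:1→0
  (1Δ to stable)
t=2 Δ0: w3=1 w2=1 w0=1 w4=1 clk=0 w5=0 w1=1
  Δ1: clk:0→1
  Δ2: w3:1→0
  Δ3: w5:0→1, w1:1→0
  Δ4: w1:0→1
  (4Δ to stable)
t=3 Δ0: w3=0 w2=1 w0=1 w4=1 clk=1 w5=1 w1=1
  Δ1: clk:1→0
  (1Δ to stable)
t=4 Δ0: w3=0 w2=1 w0=1 w4=1 clk=0 w5=1 w1=1
  Δ1: clk:0→1
  Δ2: w3:0→1
  Δ3: w5:1→0, w1:1→0
  Δ4: w1:0→1
  (4Δ to stable)
t=5 Δ0: w3=1 w2=1 w0=1 w4=1 clk=1 w5=0 w1=1
  Δ1: clk:1→0
  (1Δ to stable)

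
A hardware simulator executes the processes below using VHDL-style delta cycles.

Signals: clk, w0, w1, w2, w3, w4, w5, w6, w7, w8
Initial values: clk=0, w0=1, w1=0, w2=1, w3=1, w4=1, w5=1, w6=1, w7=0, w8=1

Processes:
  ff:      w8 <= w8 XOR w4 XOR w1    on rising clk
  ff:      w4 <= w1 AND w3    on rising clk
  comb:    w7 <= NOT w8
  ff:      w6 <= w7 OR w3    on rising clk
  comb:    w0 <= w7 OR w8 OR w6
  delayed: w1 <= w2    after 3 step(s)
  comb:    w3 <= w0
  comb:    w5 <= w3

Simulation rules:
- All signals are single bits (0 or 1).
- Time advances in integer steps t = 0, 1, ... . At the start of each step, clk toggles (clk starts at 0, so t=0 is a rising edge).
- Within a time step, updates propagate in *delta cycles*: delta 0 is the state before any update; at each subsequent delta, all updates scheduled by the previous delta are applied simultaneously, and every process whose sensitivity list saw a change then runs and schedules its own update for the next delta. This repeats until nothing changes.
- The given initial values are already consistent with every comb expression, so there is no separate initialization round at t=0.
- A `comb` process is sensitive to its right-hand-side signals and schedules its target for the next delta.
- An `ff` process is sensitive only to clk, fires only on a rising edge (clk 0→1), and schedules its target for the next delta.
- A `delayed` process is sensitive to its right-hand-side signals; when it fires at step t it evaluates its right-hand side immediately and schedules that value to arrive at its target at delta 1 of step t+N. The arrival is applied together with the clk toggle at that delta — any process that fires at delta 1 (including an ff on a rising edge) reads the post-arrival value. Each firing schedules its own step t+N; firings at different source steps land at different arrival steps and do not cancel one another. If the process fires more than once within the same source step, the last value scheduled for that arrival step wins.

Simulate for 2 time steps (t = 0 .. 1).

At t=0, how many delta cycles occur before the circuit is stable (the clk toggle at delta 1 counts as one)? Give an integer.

t=0 Δ0: w8=1 w6=1 w3=1 w1=0 w2=1 w0=1 w5=1 w7=0 w4=1 clk=0
  Δ1: clk:0→1
  Δ2: w8:1→0, w4:1→0
  Δ3: w7:0→1
  (3Δ to stable)
t=1 Δ0: w8=0 w6=1 w3=1 w1=0 w2=1 w0=1 w5=1 w7=1 w4=0 clk=1
  Δ1: clk:1→0
  (1Δ to stable)

3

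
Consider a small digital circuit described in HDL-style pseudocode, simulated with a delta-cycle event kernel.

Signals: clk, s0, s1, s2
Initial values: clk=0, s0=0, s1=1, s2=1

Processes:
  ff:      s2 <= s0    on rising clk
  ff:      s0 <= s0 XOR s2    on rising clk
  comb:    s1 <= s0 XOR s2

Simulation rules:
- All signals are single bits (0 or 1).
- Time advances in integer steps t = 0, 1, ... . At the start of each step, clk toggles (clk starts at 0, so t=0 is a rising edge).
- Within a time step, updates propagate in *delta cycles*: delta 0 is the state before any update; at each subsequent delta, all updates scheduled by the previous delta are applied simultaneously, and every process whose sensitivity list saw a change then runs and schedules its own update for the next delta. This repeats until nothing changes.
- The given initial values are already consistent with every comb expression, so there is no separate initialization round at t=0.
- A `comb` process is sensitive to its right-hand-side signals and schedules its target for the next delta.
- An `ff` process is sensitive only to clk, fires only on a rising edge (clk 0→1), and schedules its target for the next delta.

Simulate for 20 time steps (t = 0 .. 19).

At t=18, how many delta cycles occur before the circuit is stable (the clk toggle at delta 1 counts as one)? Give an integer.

2

t=0 Δ0: s2=1 clk=0 s1=1 s0=0
  Δ1: clk:0→1
  Δ2: s2:1→0, s0:0→1
  (2Δ to stable)
t=1 Δ0: s2=0 clk=1 s1=1 s0=1
  Δ1: clk:1→0
  (1Δ to stable)
t=2 Δ0: s2=0 clk=0 s1=1 s0=1
  Δ1: clk:0→1
  Δ2: s2:0→1
  Δ3: s1:1→0
  (3Δ to stable)
t=3 Δ0: s2=1 clk=1 s1=0 s0=1
  Δ1: clk:1→0
  (1Δ to stable)
t=4 Δ0: s2=1 clk=0 s1=0 s0=1
  Δ1: clk:0→1
  Δ2: s0:1→0
  Δ3: s1:0→1
  (3Δ to stable)
t=5 Δ0: s2=1 clk=1 s1=1 s0=0
  Δ1: clk:1→0
  (1Δ to stable)
t=6 Δ0: s2=1 clk=0 s1=1 s0=0
  Δ1: clk:0→1
  Δ2: s2:1→0, s0:0→1
  (2Δ to stable)
t=7 Δ0: s2=0 clk=1 s1=1 s0=1
  Δ1: clk:1→0
  (1Δ to stable)
t=8 Δ0: s2=0 clk=0 s1=1 s0=1
  Δ1: clk:0→1
  Δ2: s2:0→1
  Δ3: s1:1→0
  (3Δ to stable)
t=9 Δ0: s2=1 clk=1 s1=0 s0=1
  Δ1: clk:1→0
  (1Δ to stable)
t=10 Δ0: s2=1 clk=0 s1=0 s0=1
  Δ1: clk:0→1
  Δ2: s0:1→0
  Δ3: s1:0→1
  (3Δ to stable)
t=11 Δ0: s2=1 clk=1 s1=1 s0=0
  Δ1: clk:1→0
  (1Δ to stable)
t=12 Δ0: s2=1 clk=0 s1=1 s0=0
  Δ1: clk:0→1
  Δ2: s2:1→0, s0:0→1
  (2Δ to stable)
t=13 Δ0: s2=0 clk=1 s1=1 s0=1
  Δ1: clk:1→0
  (1Δ to stable)
t=14 Δ0: s2=0 clk=0 s1=1 s0=1
  Δ1: clk:0→1
  Δ2: s2:0→1
  Δ3: s1:1→0
  (3Δ to stable)
t=15 Δ0: s2=1 clk=1 s1=0 s0=1
  Δ1: clk:1→0
  (1Δ to stable)
t=16 Δ0: s2=1 clk=0 s1=0 s0=1
  Δ1: clk:0→1
  Δ2: s0:1→0
  Δ3: s1:0→1
  (3Δ to stable)
t=17 Δ0: s2=1 clk=1 s1=1 s0=0
  Δ1: clk:1→0
  (1Δ to stable)
t=18 Δ0: s2=1 clk=0 s1=1 s0=0
  Δ1: clk:0→1
  Δ2: s2:1→0, s0:0→1
  (2Δ to stable)
t=19 Δ0: s2=0 clk=1 s1=1 s0=1
  Δ1: clk:1→0
  (1Δ to stable)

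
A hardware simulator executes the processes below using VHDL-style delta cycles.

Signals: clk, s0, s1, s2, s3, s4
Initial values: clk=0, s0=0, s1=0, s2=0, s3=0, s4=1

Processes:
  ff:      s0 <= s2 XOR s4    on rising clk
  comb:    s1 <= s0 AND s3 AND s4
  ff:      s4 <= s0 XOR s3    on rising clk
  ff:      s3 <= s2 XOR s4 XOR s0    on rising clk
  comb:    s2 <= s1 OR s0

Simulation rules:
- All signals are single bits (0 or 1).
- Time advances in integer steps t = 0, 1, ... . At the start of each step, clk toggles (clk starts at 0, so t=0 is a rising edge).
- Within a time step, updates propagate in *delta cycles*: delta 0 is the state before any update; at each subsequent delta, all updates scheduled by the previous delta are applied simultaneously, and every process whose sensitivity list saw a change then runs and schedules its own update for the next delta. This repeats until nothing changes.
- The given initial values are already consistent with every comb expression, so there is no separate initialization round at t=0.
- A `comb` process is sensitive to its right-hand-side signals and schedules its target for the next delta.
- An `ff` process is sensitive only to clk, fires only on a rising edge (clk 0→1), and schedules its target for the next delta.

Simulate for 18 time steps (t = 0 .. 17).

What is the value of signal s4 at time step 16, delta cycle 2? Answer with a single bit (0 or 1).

0

[bits: s2,clk,s4,s0,s3,s1]
t=0: Δ0=001000 Δ1=011000 Δ2=010110 Δ3=110110 | 3Δ
t=1: Δ0=110110 Δ1=100110 | 1Δ
t=2: Δ0=100110 Δ1=110110 Δ2=110100 | 2Δ
t=3: Δ0=110100 Δ1=100100 | 1Δ
t=4: Δ0=100100 Δ1=110100 Δ2=111100 | 2Δ
t=5: Δ0=111100 Δ1=101100 | 1Δ
t=6: Δ0=101100 Δ1=111100 Δ2=111010 Δ3=011010 | 3Δ
t=7: Δ0=011010 Δ1=001010 | 1Δ
t=8: Δ0=001010 Δ1=011010 Δ2=011110 Δ3=111111 | 3Δ
t=9: Δ0=111111 Δ1=101111 | 1Δ
t=10: Δ0=101111 Δ1=111111 Δ2=110011 Δ3=110010 Δ4=010010 | 4Δ
t=11: Δ0=010010 Δ1=000010 | 1Δ
t=12: Δ0=000010 Δ1=010010 Δ2=011000 | 2Δ
t=13: Δ0=011000 Δ1=001000 | 1Δ
t=14: Δ0=001000 Δ1=011000 Δ2=010110 Δ3=110110 | 3Δ
t=15: Δ0=110110 Δ1=100110 | 1Δ
t=16: Δ0=100110 Δ1=110110 Δ2=110100 | 2Δ
t=17: Δ0=110100 Δ1=100100 | 1Δ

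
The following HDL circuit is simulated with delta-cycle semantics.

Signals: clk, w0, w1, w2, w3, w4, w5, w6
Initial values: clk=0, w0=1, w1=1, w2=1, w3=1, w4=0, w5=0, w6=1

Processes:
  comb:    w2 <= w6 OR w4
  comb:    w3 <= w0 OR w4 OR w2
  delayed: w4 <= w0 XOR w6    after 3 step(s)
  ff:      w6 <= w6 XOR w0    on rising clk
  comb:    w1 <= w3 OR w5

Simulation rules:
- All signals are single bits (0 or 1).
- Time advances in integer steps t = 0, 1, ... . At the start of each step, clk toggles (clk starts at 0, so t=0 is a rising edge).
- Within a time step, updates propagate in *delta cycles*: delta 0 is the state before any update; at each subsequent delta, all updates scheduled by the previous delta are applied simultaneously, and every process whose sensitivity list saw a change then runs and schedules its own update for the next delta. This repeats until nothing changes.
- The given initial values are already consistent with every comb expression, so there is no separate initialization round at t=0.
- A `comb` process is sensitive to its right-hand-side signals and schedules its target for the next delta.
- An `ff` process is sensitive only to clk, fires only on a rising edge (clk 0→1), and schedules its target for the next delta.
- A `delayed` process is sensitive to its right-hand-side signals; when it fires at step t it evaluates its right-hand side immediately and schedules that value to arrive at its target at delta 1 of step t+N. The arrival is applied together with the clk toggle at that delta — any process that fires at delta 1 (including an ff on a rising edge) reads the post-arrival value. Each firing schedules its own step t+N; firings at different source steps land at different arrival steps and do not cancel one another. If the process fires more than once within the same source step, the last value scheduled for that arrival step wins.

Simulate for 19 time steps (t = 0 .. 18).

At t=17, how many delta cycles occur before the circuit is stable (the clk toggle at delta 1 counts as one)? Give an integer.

2

[bits: w5,w6,w4,w2,w0,clk,w3,w1]
t=0: Δ0=01011011 Δ1=01011111 Δ2=00011111 Δ3=00001111 | 3Δ
t=1: Δ0=00001111 Δ1=00001011 | 1Δ
t=2: Δ0=00001011 Δ1=00001111 Δ2=01001111 Δ3=01011111 | 3Δ
t=3: Δ0=01011111 Δ1=01111011 | 1Δ
t=4: Δ0=01111011 Δ1=01111111 Δ2=00111111 | 2Δ
t=5: Δ0=00111111 Δ1=00011011 Δ2=00001011 | 2Δ
t=6: Δ0=00001011 Δ1=00001111 Δ2=01001111 Δ3=01011111 | 3Δ
t=7: Δ0=01011111 Δ1=01111011 | 1Δ
t=8: Δ0=01111011 Δ1=01111111 Δ2=00111111 | 2Δ
t=9: Δ0=00111111 Δ1=00011011 Δ2=00001011 | 2Δ
t=10: Δ0=00001011 Δ1=00001111 Δ2=01001111 Δ3=01011111 | 3Δ
t=11: Δ0=01011111 Δ1=01111011 | 1Δ
t=12: Δ0=01111011 Δ1=01111111 Δ2=00111111 | 2Δ
t=13: Δ0=00111111 Δ1=00011011 Δ2=00001011 | 2Δ
t=14: Δ0=00001011 Δ1=00001111 Δ2=01001111 Δ3=01011111 | 3Δ
t=15: Δ0=01011111 Δ1=01111011 | 1Δ
t=16: Δ0=01111011 Δ1=01111111 Δ2=00111111 | 2Δ
t=17: Δ0=00111111 Δ1=00011011 Δ2=00001011 | 2Δ
t=18: Δ0=00001011 Δ1=00001111 Δ2=01001111 Δ3=01011111 | 3Δ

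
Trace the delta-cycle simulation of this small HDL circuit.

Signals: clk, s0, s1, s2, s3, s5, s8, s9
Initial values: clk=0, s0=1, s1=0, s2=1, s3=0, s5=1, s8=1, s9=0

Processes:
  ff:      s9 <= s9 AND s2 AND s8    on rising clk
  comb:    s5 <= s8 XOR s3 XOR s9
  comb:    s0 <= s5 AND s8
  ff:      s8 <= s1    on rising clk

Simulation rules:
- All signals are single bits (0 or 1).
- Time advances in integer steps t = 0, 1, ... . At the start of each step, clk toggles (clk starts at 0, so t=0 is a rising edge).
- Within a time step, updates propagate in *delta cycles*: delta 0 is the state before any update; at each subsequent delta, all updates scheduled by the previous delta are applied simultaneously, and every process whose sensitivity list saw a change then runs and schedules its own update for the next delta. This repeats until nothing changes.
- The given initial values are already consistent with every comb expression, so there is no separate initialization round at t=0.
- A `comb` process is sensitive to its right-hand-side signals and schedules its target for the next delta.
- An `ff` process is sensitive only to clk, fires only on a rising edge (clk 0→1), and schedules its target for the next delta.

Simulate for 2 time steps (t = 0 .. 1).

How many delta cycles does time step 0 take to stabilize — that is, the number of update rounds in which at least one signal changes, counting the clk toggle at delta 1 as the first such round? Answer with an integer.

t0.Δ0 s5=1 s8=1 clk=0 s3=0 s1=0 s9=0 s0=1 s2=1
t0.Δ1 s5=1 s8=1 clk=1 s3=0 s1=0 s9=0 s0=1 s2=1
t0.Δ2 s5=1 s8=0 clk=1 s3=0 s1=0 s9=0 s0=1 s2=1
t0.Δ3 s5=0 s8=0 clk=1 s3=0 s1=0 s9=0 s0=0 s2=1
t1.Δ0 s5=0 s8=0 clk=1 s3=0 s1=0 s9=0 s0=0 s2=1
t1.Δ1 s5=0 s8=0 clk=0 s3=0 s1=0 s9=0 s0=0 s2=1

3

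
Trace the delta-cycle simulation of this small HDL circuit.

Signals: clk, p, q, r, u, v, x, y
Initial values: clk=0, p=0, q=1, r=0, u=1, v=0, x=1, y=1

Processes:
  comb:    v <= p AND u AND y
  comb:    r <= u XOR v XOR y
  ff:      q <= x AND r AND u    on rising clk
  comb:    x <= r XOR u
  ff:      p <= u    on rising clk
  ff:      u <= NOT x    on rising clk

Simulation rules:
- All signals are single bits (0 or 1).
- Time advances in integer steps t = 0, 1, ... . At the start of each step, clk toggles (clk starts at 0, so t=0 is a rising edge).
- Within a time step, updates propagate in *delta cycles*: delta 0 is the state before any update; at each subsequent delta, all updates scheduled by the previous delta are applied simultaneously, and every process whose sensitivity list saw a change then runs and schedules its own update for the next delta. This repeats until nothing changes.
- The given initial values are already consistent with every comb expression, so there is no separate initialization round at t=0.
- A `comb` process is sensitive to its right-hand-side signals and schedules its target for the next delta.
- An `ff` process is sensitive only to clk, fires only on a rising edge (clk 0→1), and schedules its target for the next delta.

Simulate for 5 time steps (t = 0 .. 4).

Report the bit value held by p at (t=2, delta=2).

[bits: v,clk,y,u,x,q,r,p]
t=0: Δ0=00111100 Δ1=01111100 Δ2=01101001 Δ3=01100011 Δ4=01101011 | 4Δ
t=1: Δ0=01101011 Δ1=00101011 | 1Δ
t=2: Δ0=00101011 Δ1=01101011 Δ2=01101010 | 2Δ
t=3: Δ0=01101010 Δ1=00101010 | 1Δ
t=4: Δ0=00101010 Δ1=01101010 | 1Δ

0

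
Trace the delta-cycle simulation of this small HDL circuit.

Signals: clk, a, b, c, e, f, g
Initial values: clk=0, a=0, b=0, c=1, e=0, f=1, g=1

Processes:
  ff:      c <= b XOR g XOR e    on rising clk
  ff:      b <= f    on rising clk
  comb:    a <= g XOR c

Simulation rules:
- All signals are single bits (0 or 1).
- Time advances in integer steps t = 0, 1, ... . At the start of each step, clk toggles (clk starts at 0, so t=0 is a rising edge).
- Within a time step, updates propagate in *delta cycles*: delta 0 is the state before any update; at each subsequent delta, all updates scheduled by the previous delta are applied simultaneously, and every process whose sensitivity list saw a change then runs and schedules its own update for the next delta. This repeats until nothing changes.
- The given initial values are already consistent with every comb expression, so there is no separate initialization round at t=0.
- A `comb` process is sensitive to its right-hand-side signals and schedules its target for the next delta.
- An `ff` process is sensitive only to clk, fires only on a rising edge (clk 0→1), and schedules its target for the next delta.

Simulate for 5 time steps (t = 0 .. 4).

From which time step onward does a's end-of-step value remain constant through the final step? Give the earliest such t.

t0.Δ0 g=1 e=0 clk=0 b=0 c=1 a=0 f=1
t0.Δ1 g=1 e=0 clk=1 b=0 c=1 a=0 f=1
t0.Δ2 g=1 e=0 clk=1 b=1 c=1 a=0 f=1
t1.Δ0 g=1 e=0 clk=1 b=1 c=1 a=0 f=1
t1.Δ1 g=1 e=0 clk=0 b=1 c=1 a=0 f=1
t2.Δ0 g=1 e=0 clk=0 b=1 c=1 a=0 f=1
t2.Δ1 g=1 e=0 clk=1 b=1 c=1 a=0 f=1
t2.Δ2 g=1 e=0 clk=1 b=1 c=0 a=0 f=1
t2.Δ3 g=1 e=0 clk=1 b=1 c=0 a=1 f=1
t3.Δ0 g=1 e=0 clk=1 b=1 c=0 a=1 f=1
t3.Δ1 g=1 e=0 clk=0 b=1 c=0 a=1 f=1
t4.Δ0 g=1 e=0 clk=0 b=1 c=0 a=1 f=1
t4.Δ1 g=1 e=0 clk=1 b=1 c=0 a=1 f=1

2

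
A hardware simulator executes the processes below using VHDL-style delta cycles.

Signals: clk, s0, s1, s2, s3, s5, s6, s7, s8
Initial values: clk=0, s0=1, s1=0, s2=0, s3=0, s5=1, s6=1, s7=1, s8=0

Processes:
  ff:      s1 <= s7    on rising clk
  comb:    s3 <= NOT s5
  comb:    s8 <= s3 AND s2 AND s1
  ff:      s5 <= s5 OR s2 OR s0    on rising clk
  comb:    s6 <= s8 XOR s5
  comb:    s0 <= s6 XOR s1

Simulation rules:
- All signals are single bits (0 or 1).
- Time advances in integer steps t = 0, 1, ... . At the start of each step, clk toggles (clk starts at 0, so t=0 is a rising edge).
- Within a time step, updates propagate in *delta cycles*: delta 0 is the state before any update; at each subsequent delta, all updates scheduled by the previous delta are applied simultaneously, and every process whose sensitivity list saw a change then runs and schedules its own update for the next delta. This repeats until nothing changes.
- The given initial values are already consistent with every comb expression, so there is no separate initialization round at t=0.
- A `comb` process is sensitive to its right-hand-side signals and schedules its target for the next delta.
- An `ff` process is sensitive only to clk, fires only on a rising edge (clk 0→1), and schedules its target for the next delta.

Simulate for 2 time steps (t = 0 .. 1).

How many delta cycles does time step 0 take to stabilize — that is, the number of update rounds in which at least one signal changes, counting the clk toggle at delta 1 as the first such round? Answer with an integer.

3

t=0 Δ0: s6=1 s5=1 s1=0 clk=0 s2=0 s0=1 s3=0 s8=0 s7=1
  Δ1: clk:0→1
  Δ2: s1:0→1
  Δ3: s0:1→0
  (3Δ to stable)
t=1 Δ0: s6=1 s5=1 s1=1 clk=1 s2=0 s0=0 s3=0 s8=0 s7=1
  Δ1: clk:1→0
  (1Δ to stable)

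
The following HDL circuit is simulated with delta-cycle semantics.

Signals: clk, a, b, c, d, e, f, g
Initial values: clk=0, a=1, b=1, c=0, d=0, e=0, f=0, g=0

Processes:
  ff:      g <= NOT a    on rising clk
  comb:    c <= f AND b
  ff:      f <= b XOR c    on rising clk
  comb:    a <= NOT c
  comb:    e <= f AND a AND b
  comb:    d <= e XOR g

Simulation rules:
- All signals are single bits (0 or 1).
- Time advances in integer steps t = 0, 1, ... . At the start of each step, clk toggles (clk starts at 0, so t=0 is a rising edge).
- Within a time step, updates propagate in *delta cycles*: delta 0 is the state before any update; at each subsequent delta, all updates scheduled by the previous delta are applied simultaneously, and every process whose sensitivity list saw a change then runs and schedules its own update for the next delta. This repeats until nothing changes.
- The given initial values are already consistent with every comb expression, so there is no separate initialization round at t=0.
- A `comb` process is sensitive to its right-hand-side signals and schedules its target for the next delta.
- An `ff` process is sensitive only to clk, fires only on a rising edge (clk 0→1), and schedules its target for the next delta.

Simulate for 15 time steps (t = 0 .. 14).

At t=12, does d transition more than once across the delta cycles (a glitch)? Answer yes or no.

t0.Δ0 e=0 b=1 d=0 g=0 c=0 a=1 clk=0 f=0
t0.Δ1 e=0 b=1 d=0 g=0 c=0 a=1 clk=1 f=0
t0.Δ2 e=0 b=1 d=0 g=0 c=0 a=1 clk=1 f=1
t0.Δ3 e=1 b=1 d=0 g=0 c=1 a=1 clk=1 f=1
t0.Δ4 e=1 b=1 d=1 g=0 c=1 a=0 clk=1 f=1
t0.Δ5 e=0 b=1 d=1 g=0 c=1 a=0 clk=1 f=1
t0.Δ6 e=0 b=1 d=0 g=0 c=1 a=0 clk=1 f=1
t1.Δ0 e=0 b=1 d=0 g=0 c=1 a=0 clk=1 f=1
t1.Δ1 e=0 b=1 d=0 g=0 c=1 a=0 clk=0 f=1
t2.Δ0 e=0 b=1 d=0 g=0 c=1 a=0 clk=0 f=1
t2.Δ1 e=0 b=1 d=0 g=0 c=1 a=0 clk=1 f=1
t2.Δ2 e=0 b=1 d=0 g=1 c=1 a=0 clk=1 f=0
t2.Δ3 e=0 b=1 d=1 g=1 c=0 a=0 clk=1 f=0
t2.Δ4 e=0 b=1 d=1 g=1 c=0 a=1 clk=1 f=0
t3.Δ0 e=0 b=1 d=1 g=1 c=0 a=1 clk=1 f=0
t3.Δ1 e=0 b=1 d=1 g=1 c=0 a=1 clk=0 f=0
t4.Δ0 e=0 b=1 d=1 g=1 c=0 a=1 clk=0 f=0
t4.Δ1 e=0 b=1 d=1 g=1 c=0 a=1 clk=1 f=0
t4.Δ2 e=0 b=1 d=1 g=0 c=0 a=1 clk=1 f=1
t4.Δ3 e=1 b=1 d=0 g=0 c=1 a=1 clk=1 f=1
t4.Δ4 e=1 b=1 d=1 g=0 c=1 a=0 clk=1 f=1
t4.Δ5 e=0 b=1 d=1 g=0 c=1 a=0 clk=1 f=1
t4.Δ6 e=0 b=1 d=0 g=0 c=1 a=0 clk=1 f=1
t5.Δ0 e=0 b=1 d=0 g=0 c=1 a=0 clk=1 f=1
t5.Δ1 e=0 b=1 d=0 g=0 c=1 a=0 clk=0 f=1
t6.Δ0 e=0 b=1 d=0 g=0 c=1 a=0 clk=0 f=1
t6.Δ1 e=0 b=1 d=0 g=0 c=1 a=0 clk=1 f=1
t6.Δ2 e=0 b=1 d=0 g=1 c=1 a=0 clk=1 f=0
t6.Δ3 e=0 b=1 d=1 g=1 c=0 a=0 clk=1 f=0
t6.Δ4 e=0 b=1 d=1 g=1 c=0 a=1 clk=1 f=0
t7.Δ0 e=0 b=1 d=1 g=1 c=0 a=1 clk=1 f=0
t7.Δ1 e=0 b=1 d=1 g=1 c=0 a=1 clk=0 f=0
t8.Δ0 e=0 b=1 d=1 g=1 c=0 a=1 clk=0 f=0
t8.Δ1 e=0 b=1 d=1 g=1 c=0 a=1 clk=1 f=0
t8.Δ2 e=0 b=1 d=1 g=0 c=0 a=1 clk=1 f=1
t8.Δ3 e=1 b=1 d=0 g=0 c=1 a=1 clk=1 f=1
t8.Δ4 e=1 b=1 d=1 g=0 c=1 a=0 clk=1 f=1
t8.Δ5 e=0 b=1 d=1 g=0 c=1 a=0 clk=1 f=1
t8.Δ6 e=0 b=1 d=0 g=0 c=1 a=0 clk=1 f=1
t9.Δ0 e=0 b=1 d=0 g=0 c=1 a=0 clk=1 f=1
t9.Δ1 e=0 b=1 d=0 g=0 c=1 a=0 clk=0 f=1
t10.Δ0 e=0 b=1 d=0 g=0 c=1 a=0 clk=0 f=1
t10.Δ1 e=0 b=1 d=0 g=0 c=1 a=0 clk=1 f=1
t10.Δ2 e=0 b=1 d=0 g=1 c=1 a=0 clk=1 f=0
t10.Δ3 e=0 b=1 d=1 g=1 c=0 a=0 clk=1 f=0
t10.Δ4 e=0 b=1 d=1 g=1 c=0 a=1 clk=1 f=0
t11.Δ0 e=0 b=1 d=1 g=1 c=0 a=1 clk=1 f=0
t11.Δ1 e=0 b=1 d=1 g=1 c=0 a=1 clk=0 f=0
t12.Δ0 e=0 b=1 d=1 g=1 c=0 a=1 clk=0 f=0
t12.Δ1 e=0 b=1 d=1 g=1 c=0 a=1 clk=1 f=0
t12.Δ2 e=0 b=1 d=1 g=0 c=0 a=1 clk=1 f=1
t12.Δ3 e=1 b=1 d=0 g=0 c=1 a=1 clk=1 f=1
t12.Δ4 e=1 b=1 d=1 g=0 c=1 a=0 clk=1 f=1
t12.Δ5 e=0 b=1 d=1 g=0 c=1 a=0 clk=1 f=1
t12.Δ6 e=0 b=1 d=0 g=0 c=1 a=0 clk=1 f=1
t13.Δ0 e=0 b=1 d=0 g=0 c=1 a=0 clk=1 f=1
t13.Δ1 e=0 b=1 d=0 g=0 c=1 a=0 clk=0 f=1
t14.Δ0 e=0 b=1 d=0 g=0 c=1 a=0 clk=0 f=1
t14.Δ1 e=0 b=1 d=0 g=0 c=1 a=0 clk=1 f=1
t14.Δ2 e=0 b=1 d=0 g=1 c=1 a=0 clk=1 f=0
t14.Δ3 e=0 b=1 d=1 g=1 c=0 a=0 clk=1 f=0
t14.Δ4 e=0 b=1 d=1 g=1 c=0 a=1 clk=1 f=0

yes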